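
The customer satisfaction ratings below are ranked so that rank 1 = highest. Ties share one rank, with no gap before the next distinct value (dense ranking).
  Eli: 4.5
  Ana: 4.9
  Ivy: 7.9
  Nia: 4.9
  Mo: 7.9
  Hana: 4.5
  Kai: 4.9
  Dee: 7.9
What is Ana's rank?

2

Sorted (descending): 7.9, 7.9, 7.9, 4.9, 4.9, 4.9, 4.5, 4.5
The 3 values of 7.9 share dense rank 1.
The 3 values of 4.9 share dense rank 2.
The 2 values of 4.5 share dense rank 3.
Ana has value 4.9 → rank 2.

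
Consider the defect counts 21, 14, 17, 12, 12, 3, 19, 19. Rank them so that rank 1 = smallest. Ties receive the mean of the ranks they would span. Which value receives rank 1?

3

Sorted (ascending): 3, 12, 12, 14, 17, 19, 19, 21
The 2 values of 12 occupy positions 2–3 → average rank (2+3)/2 = 2.5.
The 2 values of 19 occupy positions 6–7 → average rank (6+7)/2 = 6.5.
Rank 1 → value 3.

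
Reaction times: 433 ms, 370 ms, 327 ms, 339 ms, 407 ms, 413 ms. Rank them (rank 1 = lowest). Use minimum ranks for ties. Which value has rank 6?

433

Sorted (ascending): 327, 339, 370, 407, 413, 433
No ties — each value takes its position as its rank.
Rank 6 → value 433.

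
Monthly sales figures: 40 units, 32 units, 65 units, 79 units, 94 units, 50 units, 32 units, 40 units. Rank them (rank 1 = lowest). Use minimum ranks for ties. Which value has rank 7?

Sorted (ascending): 32, 32, 40, 40, 50, 65, 79, 94
The 2 values of 32 occupy positions 1–2 → each gets rank 1.
The 2 values of 40 occupy positions 3–4 → each gets rank 3.
Rank 7 → value 79.

79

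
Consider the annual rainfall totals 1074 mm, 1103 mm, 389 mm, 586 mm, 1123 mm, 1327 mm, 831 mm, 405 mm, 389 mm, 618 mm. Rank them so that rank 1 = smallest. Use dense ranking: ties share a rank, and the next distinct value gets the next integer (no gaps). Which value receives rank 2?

Sorted (ascending): 389, 389, 405, 586, 618, 831, 1074, 1103, 1123, 1327
The 2 values of 389 share dense rank 1.
Remaining distinct values take the next consecutive integers.
Rank 2 → value 405.

405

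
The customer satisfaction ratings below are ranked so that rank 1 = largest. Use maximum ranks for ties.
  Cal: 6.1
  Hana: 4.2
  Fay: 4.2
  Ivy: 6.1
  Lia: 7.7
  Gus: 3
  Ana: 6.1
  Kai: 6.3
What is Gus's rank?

Sorted (descending): 7.7, 6.3, 6.1, 6.1, 6.1, 4.2, 4.2, 3
The 3 values of 6.1 occupy positions 3–5 → each gets rank 5.
The 2 values of 4.2 occupy positions 6–7 → each gets rank 7.
Gus has value 3 → rank 8.

8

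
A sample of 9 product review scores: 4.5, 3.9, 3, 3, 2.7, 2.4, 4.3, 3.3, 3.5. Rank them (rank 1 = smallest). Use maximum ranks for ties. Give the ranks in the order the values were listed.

Sorted (ascending): 2.4, 2.7, 3, 3, 3.3, 3.5, 3.9, 4.3, 4.5
The 2 values of 3 occupy positions 3–4 → each gets rank 4.

9, 7, 4, 4, 2, 1, 8, 5, 6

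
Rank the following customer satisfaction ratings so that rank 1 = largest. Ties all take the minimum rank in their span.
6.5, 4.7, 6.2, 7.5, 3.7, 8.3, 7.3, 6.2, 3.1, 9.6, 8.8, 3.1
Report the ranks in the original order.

6, 9, 7, 4, 10, 3, 5, 7, 11, 1, 2, 11

Sorted (descending): 9.6, 8.8, 8.3, 7.5, 7.3, 6.5, 6.2, 6.2, 4.7, 3.7, 3.1, 3.1
The 2 values of 6.2 occupy positions 7–8 → each gets rank 7.
The 2 values of 3.1 occupy positions 11–12 → each gets rank 11.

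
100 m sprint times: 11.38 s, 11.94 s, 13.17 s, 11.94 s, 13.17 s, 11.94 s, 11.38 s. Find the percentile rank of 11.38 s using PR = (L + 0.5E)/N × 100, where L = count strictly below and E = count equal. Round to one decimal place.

14.3

N = 7.
Strictly below 11.38: 0. Equal to 11.38: 2.
PR = (0 + 0.5·2)/7 × 100 = 14.3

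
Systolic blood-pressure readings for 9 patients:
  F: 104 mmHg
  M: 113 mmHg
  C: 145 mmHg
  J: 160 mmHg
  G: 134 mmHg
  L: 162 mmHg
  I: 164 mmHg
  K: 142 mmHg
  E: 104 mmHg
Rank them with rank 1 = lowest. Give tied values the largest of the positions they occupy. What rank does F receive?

Sorted (ascending): 104, 104, 113, 134, 142, 145, 160, 162, 164
The 2 values of 104 occupy positions 1–2 → each gets rank 2.
F has value 104 mmHg → rank 2.

2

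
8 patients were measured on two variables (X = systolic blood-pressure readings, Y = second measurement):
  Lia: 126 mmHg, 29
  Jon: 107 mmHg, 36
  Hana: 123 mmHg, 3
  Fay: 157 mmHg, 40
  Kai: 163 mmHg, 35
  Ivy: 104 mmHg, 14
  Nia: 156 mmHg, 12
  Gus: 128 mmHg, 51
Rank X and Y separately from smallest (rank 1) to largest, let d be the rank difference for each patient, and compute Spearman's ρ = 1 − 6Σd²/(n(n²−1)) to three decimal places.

0.310

Ranks of variable 1: 4, 2, 3, 7, 8, 1, 6, 5
Ranks of variable 2: 4, 6, 1, 7, 5, 3, 2, 8
d = r₁ − r₂: 0, -4, 2, 0, 3, -2, 4, -3
d²: 0, 16, 4, 0, 9, 4, 16, 9; Σd² = 58
ρ = 1 − 6·58/(8·63) = 1 − 348/504 = 0.310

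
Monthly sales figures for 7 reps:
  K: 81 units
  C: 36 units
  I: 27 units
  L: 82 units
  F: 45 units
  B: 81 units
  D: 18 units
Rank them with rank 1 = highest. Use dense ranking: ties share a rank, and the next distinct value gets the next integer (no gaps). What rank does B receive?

Sorted (descending): 82, 81, 81, 45, 36, 27, 18
The 2 values of 81 share dense rank 2.
Remaining distinct values take the next consecutive integers.
B has value 81 units → rank 2.

2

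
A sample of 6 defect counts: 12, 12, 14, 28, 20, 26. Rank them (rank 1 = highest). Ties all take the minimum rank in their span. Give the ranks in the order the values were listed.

Sorted (descending): 28, 26, 20, 14, 12, 12
The 2 values of 12 occupy positions 5–6 → each gets rank 5.

5, 5, 4, 1, 3, 2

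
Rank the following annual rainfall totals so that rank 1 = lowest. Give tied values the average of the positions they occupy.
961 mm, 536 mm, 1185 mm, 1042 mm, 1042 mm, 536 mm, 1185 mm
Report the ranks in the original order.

3, 1.5, 6.5, 4.5, 4.5, 1.5, 6.5

Sorted (ascending): 536, 536, 961, 1042, 1042, 1185, 1185
The 2 values of 536 occupy positions 1–2 → average rank (1+2)/2 = 1.5.
The 2 values of 1042 occupy positions 4–5 → average rank (4+5)/2 = 4.5.
The 2 values of 1185 occupy positions 6–7 → average rank (6+7)/2 = 6.5.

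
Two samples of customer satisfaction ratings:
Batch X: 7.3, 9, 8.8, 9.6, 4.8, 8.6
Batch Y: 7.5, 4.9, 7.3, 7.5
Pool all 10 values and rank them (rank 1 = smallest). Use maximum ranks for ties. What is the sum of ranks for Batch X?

Sorted (ascending): 4.8, 4.9, 7.3, 7.3, 7.5, 7.5, 8.6, 8.8, 9, 9.6
The 2 values of 7.3 occupy positions 3–4 → each gets rank 4.
The 2 values of 7.5 occupy positions 5–6 → each gets rank 6.
Batch X values → pooled ranks: 7.3→4, 9→9, 8.8→8, 9.6→10, 4.8→1, 8.6→7
Rank sum = 4 + 9 + 8 + 10 + 1 + 7 = 39

39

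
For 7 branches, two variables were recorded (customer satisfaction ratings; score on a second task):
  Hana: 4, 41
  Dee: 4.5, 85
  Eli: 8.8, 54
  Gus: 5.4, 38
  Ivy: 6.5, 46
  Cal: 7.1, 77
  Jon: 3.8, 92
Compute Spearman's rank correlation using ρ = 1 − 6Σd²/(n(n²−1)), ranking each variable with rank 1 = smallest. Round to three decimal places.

-0.214

Ranks of variable 1: 2, 3, 7, 4, 5, 6, 1
Ranks of variable 2: 2, 6, 4, 1, 3, 5, 7
d = r₁ − r₂: 0, -3, 3, 3, 2, 1, -6
d²: 0, 9, 9, 9, 4, 1, 36; Σd² = 68
ρ = 1 − 6·68/(7·48) = 1 − 408/336 = -0.214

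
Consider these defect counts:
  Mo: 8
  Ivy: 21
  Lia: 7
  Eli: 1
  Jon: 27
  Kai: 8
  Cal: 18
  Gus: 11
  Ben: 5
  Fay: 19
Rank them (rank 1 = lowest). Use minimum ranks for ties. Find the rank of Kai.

4

Sorted (ascending): 1, 5, 7, 8, 8, 11, 18, 19, 21, 27
The 2 values of 8 occupy positions 4–5 → each gets rank 4.
Kai has value 8 → rank 4.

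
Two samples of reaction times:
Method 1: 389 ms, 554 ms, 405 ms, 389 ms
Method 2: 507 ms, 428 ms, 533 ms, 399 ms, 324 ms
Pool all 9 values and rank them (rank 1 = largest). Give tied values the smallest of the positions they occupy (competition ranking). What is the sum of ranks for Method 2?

24

Sorted (descending): 554, 533, 507, 428, 405, 399, 389, 389, 324
The 2 values of 389 occupy positions 7–8 → each gets rank 7.
Method 2 values → pooled ranks: 507→3, 428→4, 533→2, 399→6, 324→9
Rank sum = 3 + 4 + 2 + 6 + 9 = 24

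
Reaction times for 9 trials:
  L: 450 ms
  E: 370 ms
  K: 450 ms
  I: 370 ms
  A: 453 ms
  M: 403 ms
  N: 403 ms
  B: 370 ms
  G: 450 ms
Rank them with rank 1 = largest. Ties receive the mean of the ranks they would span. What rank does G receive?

3

Sorted (descending): 453, 450, 450, 450, 403, 403, 370, 370, 370
The 3 values of 450 occupy positions 2–4 → average rank 3.
The 2 values of 403 occupy positions 5–6 → average rank (5+6)/2 = 5.5.
The 3 values of 370 occupy positions 7–9 → average rank 8.
G has value 450 ms → rank 3.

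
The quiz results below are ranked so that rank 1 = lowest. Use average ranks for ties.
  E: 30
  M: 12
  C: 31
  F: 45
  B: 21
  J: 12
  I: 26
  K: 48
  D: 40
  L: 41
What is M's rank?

Sorted (ascending): 12, 12, 21, 26, 30, 31, 40, 41, 45, 48
The 2 values of 12 occupy positions 1–2 → average rank (1+2)/2 = 1.5.
M has value 12 → rank 1.5.

1.5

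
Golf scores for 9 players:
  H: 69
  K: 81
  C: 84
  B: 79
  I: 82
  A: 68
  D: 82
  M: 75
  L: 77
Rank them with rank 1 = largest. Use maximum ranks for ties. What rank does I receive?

Sorted (descending): 84, 82, 82, 81, 79, 77, 75, 69, 68
The 2 values of 82 occupy positions 2–3 → each gets rank 3.
I has value 82 → rank 3.

3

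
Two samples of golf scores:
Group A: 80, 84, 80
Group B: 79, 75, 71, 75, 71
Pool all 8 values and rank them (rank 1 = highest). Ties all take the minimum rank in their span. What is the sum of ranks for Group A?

5

Sorted (descending): 84, 80, 80, 79, 75, 75, 71, 71
The 2 values of 80 occupy positions 2–3 → each gets rank 2.
The 2 values of 75 occupy positions 5–6 → each gets rank 5.
The 2 values of 71 occupy positions 7–8 → each gets rank 7.
Group A values → pooled ranks: 80→2, 84→1, 80→2
Rank sum = 2 + 1 + 2 = 5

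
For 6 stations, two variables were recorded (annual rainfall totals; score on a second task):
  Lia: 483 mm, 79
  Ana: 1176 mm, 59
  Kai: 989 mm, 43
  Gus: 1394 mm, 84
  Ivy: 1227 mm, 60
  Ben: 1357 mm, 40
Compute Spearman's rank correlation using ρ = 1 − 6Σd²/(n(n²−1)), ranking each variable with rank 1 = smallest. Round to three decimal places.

Ranks of variable 1: 1, 3, 2, 6, 4, 5
Ranks of variable 2: 5, 3, 2, 6, 4, 1
d = r₁ − r₂: -4, 0, 0, 0, 0, 4
d²: 16, 0, 0, 0, 0, 16; Σd² = 32
ρ = 1 − 6·32/(6·35) = 1 − 192/210 = 0.086

0.086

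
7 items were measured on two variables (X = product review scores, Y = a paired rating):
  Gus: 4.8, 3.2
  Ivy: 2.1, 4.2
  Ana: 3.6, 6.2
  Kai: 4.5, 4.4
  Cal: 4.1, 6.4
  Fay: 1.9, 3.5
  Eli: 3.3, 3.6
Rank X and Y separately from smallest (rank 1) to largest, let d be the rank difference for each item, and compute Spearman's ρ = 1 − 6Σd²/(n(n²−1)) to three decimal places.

Ranks of variable 1: 7, 2, 4, 6, 5, 1, 3
Ranks of variable 2: 1, 4, 6, 5, 7, 2, 3
d = r₁ − r₂: 6, -2, -2, 1, -2, -1, 0
d²: 36, 4, 4, 1, 4, 1, 0; Σd² = 50
ρ = 1 − 6·50/(7·48) = 1 − 300/336 = 0.107

0.107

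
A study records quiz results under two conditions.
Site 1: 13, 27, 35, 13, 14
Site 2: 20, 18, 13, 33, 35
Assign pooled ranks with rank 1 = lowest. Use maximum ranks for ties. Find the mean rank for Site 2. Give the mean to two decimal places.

Sorted (ascending): 13, 13, 13, 14, 18, 20, 27, 33, 35, 35
The 3 values of 13 occupy positions 1–3 → each gets rank 3.
The 2 values of 35 occupy positions 9–10 → each gets rank 10.
Site 2 values → pooled ranks: 20→6, 18→5, 13→3, 33→8, 35→10
Mean rank = (6 + 5 + 3 + 8 + 10) / 5 = 6.40

6.40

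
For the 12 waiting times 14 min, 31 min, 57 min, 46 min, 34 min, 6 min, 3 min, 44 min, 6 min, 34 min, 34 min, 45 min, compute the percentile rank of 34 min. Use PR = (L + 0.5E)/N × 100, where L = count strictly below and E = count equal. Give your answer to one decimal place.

N = 12.
Strictly below 34: 5. Equal to 34: 3.
PR = (5 + 0.5·3)/12 × 100 = 54.2

54.2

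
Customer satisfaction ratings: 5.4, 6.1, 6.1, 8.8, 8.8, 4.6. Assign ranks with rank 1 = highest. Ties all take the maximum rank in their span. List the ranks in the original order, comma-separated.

Sorted (descending): 8.8, 8.8, 6.1, 6.1, 5.4, 4.6
The 2 values of 8.8 occupy positions 1–2 → each gets rank 2.
The 2 values of 6.1 occupy positions 3–4 → each gets rank 4.

5, 4, 4, 2, 2, 6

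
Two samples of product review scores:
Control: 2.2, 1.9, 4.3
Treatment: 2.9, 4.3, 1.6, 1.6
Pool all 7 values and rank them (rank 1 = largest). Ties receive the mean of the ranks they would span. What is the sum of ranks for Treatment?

Sorted (descending): 4.3, 4.3, 2.9, 2.2, 1.9, 1.6, 1.6
The 2 values of 4.3 occupy positions 1–2 → average rank (1+2)/2 = 1.5.
The 2 values of 1.6 occupy positions 6–7 → average rank (6+7)/2 = 6.5.
Treatment values → pooled ranks: 2.9→3, 4.3→1.5, 1.6→6.5, 1.6→6.5
Rank sum = 3 + 1.5 + 6.5 + 6.5 = 17.5

17.5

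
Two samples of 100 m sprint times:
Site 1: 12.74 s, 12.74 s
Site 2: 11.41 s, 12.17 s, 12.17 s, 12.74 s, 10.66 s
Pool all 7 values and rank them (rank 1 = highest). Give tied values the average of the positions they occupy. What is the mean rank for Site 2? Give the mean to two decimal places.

4.80

Sorted (descending): 12.74, 12.74, 12.74, 12.17, 12.17, 11.41, 10.66
The 3 values of 12.74 occupy positions 1–3 → average rank 2.
The 2 values of 12.17 occupy positions 4–5 → average rank (4+5)/2 = 4.5.
Site 2 values → pooled ranks: 11.41→6, 12.17→4.5, 12.17→4.5, 12.74→2, 10.66→7
Mean rank = (6 + 4.5 + 4.5 + 2 + 7) / 5 = 4.80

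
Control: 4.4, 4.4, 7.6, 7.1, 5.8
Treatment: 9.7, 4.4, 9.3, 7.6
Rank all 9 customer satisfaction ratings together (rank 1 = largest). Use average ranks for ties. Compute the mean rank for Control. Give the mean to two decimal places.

Sorted (descending): 9.7, 9.3, 7.6, 7.6, 7.1, 5.8, 4.4, 4.4, 4.4
The 2 values of 7.6 occupy positions 3–4 → average rank (3+4)/2 = 3.5.
The 3 values of 4.4 occupy positions 7–9 → average rank 8.
Control values → pooled ranks: 4.4→8, 4.4→8, 7.6→3.5, 7.1→5, 5.8→6
Mean rank = (8 + 8 + 3.5 + 5 + 6) / 5 = 6.10

6.10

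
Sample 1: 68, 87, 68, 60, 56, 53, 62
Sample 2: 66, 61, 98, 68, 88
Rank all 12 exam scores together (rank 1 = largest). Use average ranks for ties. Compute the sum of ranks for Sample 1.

54

Sorted (descending): 98, 88, 87, 68, 68, 68, 66, 62, 61, 60, 56, 53
The 3 values of 68 occupy positions 4–6 → average rank 5.
Sample 1 values → pooled ranks: 68→5, 87→3, 68→5, 60→10, 56→11, 53→12, 62→8
Rank sum = 5 + 3 + 5 + 10 + 11 + 12 + 8 = 54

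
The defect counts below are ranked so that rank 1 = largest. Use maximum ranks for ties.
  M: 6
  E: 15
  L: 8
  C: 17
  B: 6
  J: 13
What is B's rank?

6

Sorted (descending): 17, 15, 13, 8, 6, 6
The 2 values of 6 occupy positions 5–6 → each gets rank 6.
B has value 6 → rank 6.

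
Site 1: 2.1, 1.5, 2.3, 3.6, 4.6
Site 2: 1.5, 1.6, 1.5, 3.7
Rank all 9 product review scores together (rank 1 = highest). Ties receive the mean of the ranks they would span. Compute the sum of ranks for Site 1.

Sorted (descending): 4.6, 3.7, 3.6, 2.3, 2.1, 1.6, 1.5, 1.5, 1.5
The 3 values of 1.5 occupy positions 7–9 → average rank 8.
Site 1 values → pooled ranks: 2.1→5, 1.5→8, 2.3→4, 3.6→3, 4.6→1
Rank sum = 5 + 8 + 4 + 3 + 1 = 21

21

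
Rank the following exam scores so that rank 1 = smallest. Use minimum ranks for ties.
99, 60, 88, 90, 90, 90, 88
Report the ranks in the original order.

Sorted (ascending): 60, 88, 88, 90, 90, 90, 99
The 2 values of 88 occupy positions 2–3 → each gets rank 2.
The 3 values of 90 occupy positions 4–6 → each gets rank 4.

7, 1, 2, 4, 4, 4, 2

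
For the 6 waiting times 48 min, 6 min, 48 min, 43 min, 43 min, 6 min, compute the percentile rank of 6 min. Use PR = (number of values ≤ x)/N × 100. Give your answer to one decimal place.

33.3

N = 6.
Strictly below 6: 0. Equal to 6: 2.
PR = 2/6 × 100 = 33.3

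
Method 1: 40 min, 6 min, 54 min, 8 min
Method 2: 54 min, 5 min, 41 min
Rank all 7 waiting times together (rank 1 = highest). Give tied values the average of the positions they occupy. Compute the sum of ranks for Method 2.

11.5

Sorted (descending): 54, 54, 41, 40, 8, 6, 5
The 2 values of 54 occupy positions 1–2 → average rank (1+2)/2 = 1.5.
Method 2 values → pooled ranks: 54→1.5, 5→7, 41→3
Rank sum = 1.5 + 7 + 3 = 11.5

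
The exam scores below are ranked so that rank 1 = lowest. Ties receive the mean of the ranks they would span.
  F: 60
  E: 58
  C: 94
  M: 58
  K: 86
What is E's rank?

Sorted (ascending): 58, 58, 60, 86, 94
The 2 values of 58 occupy positions 1–2 → average rank (1+2)/2 = 1.5.
E has value 58 → rank 1.5.

1.5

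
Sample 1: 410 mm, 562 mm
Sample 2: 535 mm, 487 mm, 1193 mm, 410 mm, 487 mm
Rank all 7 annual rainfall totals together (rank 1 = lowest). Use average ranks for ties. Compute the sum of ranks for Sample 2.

Sorted (ascending): 410, 410, 487, 487, 535, 562, 1193
The 2 values of 410 occupy positions 1–2 → average rank (1+2)/2 = 1.5.
The 2 values of 487 occupy positions 3–4 → average rank (3+4)/2 = 3.5.
Sample 2 values → pooled ranks: 535→5, 487→3.5, 1193→7, 410→1.5, 487→3.5
Rank sum = 5 + 3.5 + 7 + 1.5 + 3.5 = 20.5

20.5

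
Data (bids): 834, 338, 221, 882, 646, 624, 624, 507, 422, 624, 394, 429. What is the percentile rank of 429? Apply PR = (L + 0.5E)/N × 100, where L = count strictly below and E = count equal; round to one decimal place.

37.5

N = 12.
Strictly below 429: 4. Equal to 429: 1.
PR = (4 + 0.5·1)/12 × 100 = 37.5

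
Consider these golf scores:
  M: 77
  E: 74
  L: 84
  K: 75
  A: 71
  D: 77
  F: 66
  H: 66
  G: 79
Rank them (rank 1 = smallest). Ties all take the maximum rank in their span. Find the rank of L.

9

Sorted (ascending): 66, 66, 71, 74, 75, 77, 77, 79, 84
The 2 values of 66 occupy positions 1–2 → each gets rank 2.
The 2 values of 77 occupy positions 6–7 → each gets rank 7.
L has value 84 → rank 9.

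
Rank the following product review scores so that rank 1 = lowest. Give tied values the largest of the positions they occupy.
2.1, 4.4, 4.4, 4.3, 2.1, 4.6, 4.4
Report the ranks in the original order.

2, 6, 6, 3, 2, 7, 6

Sorted (ascending): 2.1, 2.1, 4.3, 4.4, 4.4, 4.4, 4.6
The 2 values of 2.1 occupy positions 1–2 → each gets rank 2.
The 3 values of 4.4 occupy positions 4–6 → each gets rank 6.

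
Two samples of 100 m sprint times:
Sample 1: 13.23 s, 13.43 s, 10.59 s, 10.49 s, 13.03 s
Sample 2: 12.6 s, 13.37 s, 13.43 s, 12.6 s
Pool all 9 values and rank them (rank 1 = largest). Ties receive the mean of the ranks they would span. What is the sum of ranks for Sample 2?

Sorted (descending): 13.43, 13.43, 13.37, 13.23, 13.03, 12.6, 12.6, 10.59, 10.49
The 2 values of 13.43 occupy positions 1–2 → average rank (1+2)/2 = 1.5.
The 2 values of 12.6 occupy positions 6–7 → average rank (6+7)/2 = 6.5.
Sample 2 values → pooled ranks: 12.6→6.5, 13.37→3, 13.43→1.5, 12.6→6.5
Rank sum = 6.5 + 3 + 1.5 + 6.5 = 17.5

17.5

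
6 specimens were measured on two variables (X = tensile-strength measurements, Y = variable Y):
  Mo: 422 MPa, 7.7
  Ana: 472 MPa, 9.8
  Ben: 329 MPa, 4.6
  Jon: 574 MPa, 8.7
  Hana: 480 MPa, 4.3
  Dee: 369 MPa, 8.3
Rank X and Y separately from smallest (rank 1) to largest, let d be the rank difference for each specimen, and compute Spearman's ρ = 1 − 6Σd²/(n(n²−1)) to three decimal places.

0.257

Ranks of variable 1: 3, 4, 1, 6, 5, 2
Ranks of variable 2: 3, 6, 2, 5, 1, 4
d = r₁ − r₂: 0, -2, -1, 1, 4, -2
d²: 0, 4, 1, 1, 16, 4; Σd² = 26
ρ = 1 − 6·26/(6·35) = 1 − 156/210 = 0.257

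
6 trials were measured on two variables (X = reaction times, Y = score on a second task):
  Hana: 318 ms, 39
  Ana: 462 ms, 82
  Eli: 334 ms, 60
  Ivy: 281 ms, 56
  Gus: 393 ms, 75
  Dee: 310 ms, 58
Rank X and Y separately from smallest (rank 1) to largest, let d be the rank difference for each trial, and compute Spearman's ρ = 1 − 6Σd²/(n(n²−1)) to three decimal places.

Ranks of variable 1: 3, 6, 4, 1, 5, 2
Ranks of variable 2: 1, 6, 4, 2, 5, 3
d = r₁ − r₂: 2, 0, 0, -1, 0, -1
d²: 4, 0, 0, 1, 0, 1; Σd² = 6
ρ = 1 − 6·6/(6·35) = 1 − 36/210 = 0.829

0.829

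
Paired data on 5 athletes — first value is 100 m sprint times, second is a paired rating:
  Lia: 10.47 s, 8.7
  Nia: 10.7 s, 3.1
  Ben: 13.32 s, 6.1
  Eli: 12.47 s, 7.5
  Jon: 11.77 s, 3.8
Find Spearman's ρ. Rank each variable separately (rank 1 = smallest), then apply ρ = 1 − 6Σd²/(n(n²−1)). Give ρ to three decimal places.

Ranks of variable 1: 1, 2, 5, 4, 3
Ranks of variable 2: 5, 1, 3, 4, 2
d = r₁ − r₂: -4, 1, 2, 0, 1
d²: 16, 1, 4, 0, 1; Σd² = 22
ρ = 1 − 6·22/(5·24) = 1 − 132/120 = -0.100

-0.100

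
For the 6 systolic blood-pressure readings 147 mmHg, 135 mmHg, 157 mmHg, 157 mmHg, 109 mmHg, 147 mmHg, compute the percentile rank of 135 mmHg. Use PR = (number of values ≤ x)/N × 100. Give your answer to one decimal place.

N = 6.
Strictly below 135: 1. Equal to 135: 1.
PR = 2/6 × 100 = 33.3

33.3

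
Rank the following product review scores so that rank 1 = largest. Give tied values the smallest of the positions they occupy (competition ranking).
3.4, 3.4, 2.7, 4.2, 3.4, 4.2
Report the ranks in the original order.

Sorted (descending): 4.2, 4.2, 3.4, 3.4, 3.4, 2.7
The 2 values of 4.2 occupy positions 1–2 → each gets rank 1.
The 3 values of 3.4 occupy positions 3–5 → each gets rank 3.

3, 3, 6, 1, 3, 1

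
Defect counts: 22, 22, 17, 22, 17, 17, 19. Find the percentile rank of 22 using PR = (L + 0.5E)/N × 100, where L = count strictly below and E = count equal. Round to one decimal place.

N = 7.
Strictly below 22: 4. Equal to 22: 3.
PR = (4 + 0.5·3)/7 × 100 = 78.6

78.6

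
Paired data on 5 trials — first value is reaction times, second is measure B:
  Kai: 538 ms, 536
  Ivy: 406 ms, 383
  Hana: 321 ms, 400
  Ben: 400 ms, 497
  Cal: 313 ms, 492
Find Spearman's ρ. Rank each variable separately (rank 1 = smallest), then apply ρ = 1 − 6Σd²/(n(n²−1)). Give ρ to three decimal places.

0.300

Ranks of variable 1: 5, 4, 2, 3, 1
Ranks of variable 2: 5, 1, 2, 4, 3
d = r₁ − r₂: 0, 3, 0, -1, -2
d²: 0, 9, 0, 1, 4; Σd² = 14
ρ = 1 − 6·14/(5·24) = 1 − 84/120 = 0.300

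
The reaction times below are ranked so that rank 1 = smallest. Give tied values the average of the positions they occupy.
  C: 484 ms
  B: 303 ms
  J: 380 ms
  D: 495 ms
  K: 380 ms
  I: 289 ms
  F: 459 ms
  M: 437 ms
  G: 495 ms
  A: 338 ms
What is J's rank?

Sorted (ascending): 289, 303, 338, 380, 380, 437, 459, 484, 495, 495
The 2 values of 380 occupy positions 4–5 → average rank (4+5)/2 = 4.5.
The 2 values of 495 occupy positions 9–10 → average rank (9+10)/2 = 9.5.
J has value 380 ms → rank 4.5.

4.5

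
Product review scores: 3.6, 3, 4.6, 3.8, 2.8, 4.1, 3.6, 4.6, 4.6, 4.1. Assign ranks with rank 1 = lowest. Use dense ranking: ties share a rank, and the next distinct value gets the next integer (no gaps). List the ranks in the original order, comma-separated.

3, 2, 6, 4, 1, 5, 3, 6, 6, 5

Sorted (ascending): 2.8, 3, 3.6, 3.6, 3.8, 4.1, 4.1, 4.6, 4.6, 4.6
The 2 values of 3.6 share dense rank 3.
The 2 values of 4.1 share dense rank 5.
The 3 values of 4.6 share dense rank 6.
Remaining distinct values take the next consecutive integers.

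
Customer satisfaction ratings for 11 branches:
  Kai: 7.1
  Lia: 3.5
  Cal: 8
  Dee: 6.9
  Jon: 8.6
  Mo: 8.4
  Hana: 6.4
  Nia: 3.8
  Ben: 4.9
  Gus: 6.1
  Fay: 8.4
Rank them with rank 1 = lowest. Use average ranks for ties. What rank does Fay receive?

Sorted (ascending): 3.5, 3.8, 4.9, 6.1, 6.4, 6.9, 7.1, 8, 8.4, 8.4, 8.6
The 2 values of 8.4 occupy positions 9–10 → average rank (9+10)/2 = 9.5.
Fay has value 8.4 → rank 9.5.

9.5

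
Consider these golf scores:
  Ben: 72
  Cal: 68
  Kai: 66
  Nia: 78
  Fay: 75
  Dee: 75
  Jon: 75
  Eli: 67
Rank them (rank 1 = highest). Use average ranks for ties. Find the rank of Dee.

3

Sorted (descending): 78, 75, 75, 75, 72, 68, 67, 66
The 3 values of 75 occupy positions 2–4 → average rank 3.
Dee has value 75 → rank 3.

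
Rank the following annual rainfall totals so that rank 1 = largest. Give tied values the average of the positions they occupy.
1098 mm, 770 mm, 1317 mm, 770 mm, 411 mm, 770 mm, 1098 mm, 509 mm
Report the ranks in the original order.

Sorted (descending): 1317, 1098, 1098, 770, 770, 770, 509, 411
The 2 values of 1098 occupy positions 2–3 → average rank (2+3)/2 = 2.5.
The 3 values of 770 occupy positions 4–6 → average rank 5.

2.5, 5, 1, 5, 8, 5, 2.5, 7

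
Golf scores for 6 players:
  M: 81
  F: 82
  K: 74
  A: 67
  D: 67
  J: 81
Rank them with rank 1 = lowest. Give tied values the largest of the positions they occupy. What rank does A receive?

2

Sorted (ascending): 67, 67, 74, 81, 81, 82
The 2 values of 67 occupy positions 1–2 → each gets rank 2.
The 2 values of 81 occupy positions 4–5 → each gets rank 5.
A has value 67 → rank 2.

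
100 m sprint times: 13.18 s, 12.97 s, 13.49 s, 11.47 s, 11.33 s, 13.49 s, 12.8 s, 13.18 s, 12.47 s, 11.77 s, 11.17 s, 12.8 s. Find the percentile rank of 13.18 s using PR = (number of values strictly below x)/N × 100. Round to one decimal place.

66.7

N = 12.
Strictly below 13.18: 8. Equal to 13.18: 2.
PR = 8/12 × 100 = 66.7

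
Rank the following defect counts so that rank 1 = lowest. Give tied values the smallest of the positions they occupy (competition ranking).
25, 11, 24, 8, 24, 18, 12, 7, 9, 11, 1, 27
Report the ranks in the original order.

11, 5, 9, 3, 9, 8, 7, 2, 4, 5, 1, 12

Sorted (ascending): 1, 7, 8, 9, 11, 11, 12, 18, 24, 24, 25, 27
The 2 values of 11 occupy positions 5–6 → each gets rank 5.
The 2 values of 24 occupy positions 9–10 → each gets rank 9.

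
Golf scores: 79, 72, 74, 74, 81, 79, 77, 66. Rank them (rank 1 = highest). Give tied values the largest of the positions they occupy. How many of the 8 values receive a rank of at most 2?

1

Sorted (descending): 81, 79, 79, 77, 74, 74, 72, 66
The 2 values of 79 occupy positions 2–3 → each gets rank 3.
The 2 values of 74 occupy positions 5–6 → each gets rank 6.
Ranks ≤ 2: {1} → 1 value.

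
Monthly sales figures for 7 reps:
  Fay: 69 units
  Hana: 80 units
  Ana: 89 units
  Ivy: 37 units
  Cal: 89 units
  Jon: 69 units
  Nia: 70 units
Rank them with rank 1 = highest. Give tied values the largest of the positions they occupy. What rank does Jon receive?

6

Sorted (descending): 89, 89, 80, 70, 69, 69, 37
The 2 values of 89 occupy positions 1–2 → each gets rank 2.
The 2 values of 69 occupy positions 5–6 → each gets rank 6.
Jon has value 69 units → rank 6.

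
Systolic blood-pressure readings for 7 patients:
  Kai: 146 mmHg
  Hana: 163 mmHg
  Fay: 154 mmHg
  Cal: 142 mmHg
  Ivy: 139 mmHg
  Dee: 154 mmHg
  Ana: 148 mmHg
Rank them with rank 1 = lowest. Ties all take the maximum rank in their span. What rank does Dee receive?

6

Sorted (ascending): 139, 142, 146, 148, 154, 154, 163
The 2 values of 154 occupy positions 5–6 → each gets rank 6.
Dee has value 154 mmHg → rank 6.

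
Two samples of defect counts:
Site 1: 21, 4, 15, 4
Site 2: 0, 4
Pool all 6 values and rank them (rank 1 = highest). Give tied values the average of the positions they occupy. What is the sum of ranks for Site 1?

Sorted (descending): 21, 15, 4, 4, 4, 0
The 3 values of 4 occupy positions 3–5 → average rank 4.
Site 1 values → pooled ranks: 21→1, 4→4, 15→2, 4→4
Rank sum = 1 + 4 + 2 + 4 = 11

11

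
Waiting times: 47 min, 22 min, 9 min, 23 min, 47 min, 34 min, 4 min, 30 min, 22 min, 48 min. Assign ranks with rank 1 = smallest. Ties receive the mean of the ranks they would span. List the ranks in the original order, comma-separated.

8.5, 3.5, 2, 5, 8.5, 7, 1, 6, 3.5, 10

Sorted (ascending): 4, 9, 22, 22, 23, 30, 34, 47, 47, 48
The 2 values of 22 occupy positions 3–4 → average rank (3+4)/2 = 3.5.
The 2 values of 47 occupy positions 8–9 → average rank (8+9)/2 = 8.5.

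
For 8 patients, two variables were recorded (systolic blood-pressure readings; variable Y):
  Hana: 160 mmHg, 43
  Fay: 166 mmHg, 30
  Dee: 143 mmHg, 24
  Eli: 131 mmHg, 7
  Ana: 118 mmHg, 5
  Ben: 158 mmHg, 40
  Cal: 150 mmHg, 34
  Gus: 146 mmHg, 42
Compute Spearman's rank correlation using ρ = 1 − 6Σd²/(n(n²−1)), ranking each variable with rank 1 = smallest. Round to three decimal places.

Ranks of variable 1: 7, 8, 3, 2, 1, 6, 5, 4
Ranks of variable 2: 8, 4, 3, 2, 1, 6, 5, 7
d = r₁ − r₂: -1, 4, 0, 0, 0, 0, 0, -3
d²: 1, 16, 0, 0, 0, 0, 0, 9; Σd² = 26
ρ = 1 − 6·26/(8·63) = 1 − 156/504 = 0.690

0.690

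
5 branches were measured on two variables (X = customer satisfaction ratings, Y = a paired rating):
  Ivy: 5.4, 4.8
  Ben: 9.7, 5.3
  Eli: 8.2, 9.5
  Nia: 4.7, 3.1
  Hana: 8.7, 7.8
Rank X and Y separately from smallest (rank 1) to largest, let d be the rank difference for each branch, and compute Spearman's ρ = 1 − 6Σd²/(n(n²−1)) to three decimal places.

0.600

Ranks of variable 1: 2, 5, 3, 1, 4
Ranks of variable 2: 2, 3, 5, 1, 4
d = r₁ − r₂: 0, 2, -2, 0, 0
d²: 0, 4, 4, 0, 0; Σd² = 8
ρ = 1 − 6·8/(5·24) = 1 − 48/120 = 0.600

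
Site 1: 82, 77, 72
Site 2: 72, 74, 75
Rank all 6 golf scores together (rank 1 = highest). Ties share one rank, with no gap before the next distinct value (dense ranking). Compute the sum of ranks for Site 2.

Sorted (descending): 82, 77, 75, 74, 72, 72
The 2 values of 72 share dense rank 5.
Remaining distinct values take the next consecutive integers.
Site 2 values → pooled ranks: 72→5, 74→4, 75→3
Rank sum = 5 + 4 + 3 = 12

12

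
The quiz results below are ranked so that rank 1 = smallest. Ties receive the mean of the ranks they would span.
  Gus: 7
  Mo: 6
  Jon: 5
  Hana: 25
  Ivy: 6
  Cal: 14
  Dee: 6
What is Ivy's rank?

Sorted (ascending): 5, 6, 6, 6, 7, 14, 25
The 3 values of 6 occupy positions 2–4 → average rank 3.
Ivy has value 6 → rank 3.

3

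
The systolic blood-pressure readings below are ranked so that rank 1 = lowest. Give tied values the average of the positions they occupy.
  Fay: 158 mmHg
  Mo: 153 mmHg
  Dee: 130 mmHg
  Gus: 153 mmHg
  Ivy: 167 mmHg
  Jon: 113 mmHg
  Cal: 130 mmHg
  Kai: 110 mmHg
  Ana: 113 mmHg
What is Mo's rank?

6.5

Sorted (ascending): 110, 113, 113, 130, 130, 153, 153, 158, 167
The 2 values of 113 occupy positions 2–3 → average rank (2+3)/2 = 2.5.
The 2 values of 130 occupy positions 4–5 → average rank (4+5)/2 = 4.5.
The 2 values of 153 occupy positions 6–7 → average rank (6+7)/2 = 6.5.
Mo has value 153 mmHg → rank 6.5.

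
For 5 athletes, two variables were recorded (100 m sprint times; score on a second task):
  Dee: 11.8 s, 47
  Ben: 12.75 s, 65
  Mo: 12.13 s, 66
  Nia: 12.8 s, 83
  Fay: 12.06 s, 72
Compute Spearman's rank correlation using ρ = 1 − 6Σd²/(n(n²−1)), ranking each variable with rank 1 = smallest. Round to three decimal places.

0.600

Ranks of variable 1: 1, 4, 3, 5, 2
Ranks of variable 2: 1, 2, 3, 5, 4
d = r₁ − r₂: 0, 2, 0, 0, -2
d²: 0, 4, 0, 0, 4; Σd² = 8
ρ = 1 − 6·8/(5·24) = 1 − 48/120 = 0.600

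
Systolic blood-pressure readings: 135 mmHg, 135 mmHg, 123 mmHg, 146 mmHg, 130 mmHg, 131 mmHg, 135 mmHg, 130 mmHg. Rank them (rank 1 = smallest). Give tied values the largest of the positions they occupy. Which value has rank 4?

Sorted (ascending): 123, 130, 130, 131, 135, 135, 135, 146
The 2 values of 130 occupy positions 2–3 → each gets rank 3.
The 3 values of 135 occupy positions 5–7 → each gets rank 7.
Rank 4 → value 131.

131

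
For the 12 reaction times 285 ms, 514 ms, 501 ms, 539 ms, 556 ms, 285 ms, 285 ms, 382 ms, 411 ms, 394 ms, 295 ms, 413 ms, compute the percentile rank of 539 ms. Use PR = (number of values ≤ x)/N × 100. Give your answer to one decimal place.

91.7

N = 12.
Strictly below 539: 10. Equal to 539: 1.
PR = 11/12 × 100 = 91.7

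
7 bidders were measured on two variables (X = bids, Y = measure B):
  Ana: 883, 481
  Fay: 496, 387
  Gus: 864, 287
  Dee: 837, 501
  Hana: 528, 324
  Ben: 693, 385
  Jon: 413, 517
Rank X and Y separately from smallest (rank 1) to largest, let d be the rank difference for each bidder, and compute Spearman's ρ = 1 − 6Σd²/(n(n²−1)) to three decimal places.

-0.286

Ranks of variable 1: 7, 2, 6, 5, 3, 4, 1
Ranks of variable 2: 5, 4, 1, 6, 2, 3, 7
d = r₁ − r₂: 2, -2, 5, -1, 1, 1, -6
d²: 4, 4, 25, 1, 1, 1, 36; Σd² = 72
ρ = 1 − 6·72/(7·48) = 1 − 432/336 = -0.286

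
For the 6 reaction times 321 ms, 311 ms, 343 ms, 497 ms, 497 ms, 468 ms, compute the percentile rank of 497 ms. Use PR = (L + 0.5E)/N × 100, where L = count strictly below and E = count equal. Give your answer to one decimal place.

N = 6.
Strictly below 497: 4. Equal to 497: 2.
PR = (4 + 0.5·2)/6 × 100 = 83.3

83.3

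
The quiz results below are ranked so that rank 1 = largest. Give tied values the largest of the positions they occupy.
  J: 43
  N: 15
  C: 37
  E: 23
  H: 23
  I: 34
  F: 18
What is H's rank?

Sorted (descending): 43, 37, 34, 23, 23, 18, 15
The 2 values of 23 occupy positions 4–5 → each gets rank 5.
H has value 23 → rank 5.

5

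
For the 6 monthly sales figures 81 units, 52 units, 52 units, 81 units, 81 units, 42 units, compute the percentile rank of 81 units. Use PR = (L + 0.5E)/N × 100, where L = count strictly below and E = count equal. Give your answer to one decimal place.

75.0

N = 6.
Strictly below 81: 3. Equal to 81: 3.
PR = (3 + 0.5·3)/6 × 100 = 75.0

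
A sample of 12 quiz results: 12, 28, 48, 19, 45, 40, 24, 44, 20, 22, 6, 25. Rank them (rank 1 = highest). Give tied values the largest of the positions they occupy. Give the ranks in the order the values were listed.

11, 5, 1, 10, 2, 4, 7, 3, 9, 8, 12, 6

Sorted (descending): 48, 45, 44, 40, 28, 25, 24, 22, 20, 19, 12, 6
No ties — each value takes its position as its rank.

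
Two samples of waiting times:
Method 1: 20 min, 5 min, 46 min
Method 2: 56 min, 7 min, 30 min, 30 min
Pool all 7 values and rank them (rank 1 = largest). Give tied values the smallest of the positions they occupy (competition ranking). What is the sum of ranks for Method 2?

Sorted (descending): 56, 46, 30, 30, 20, 7, 5
The 2 values of 30 occupy positions 3–4 → each gets rank 3.
Method 2 values → pooled ranks: 56→1, 7→6, 30→3, 30→3
Rank sum = 1 + 6 + 3 + 3 = 13

13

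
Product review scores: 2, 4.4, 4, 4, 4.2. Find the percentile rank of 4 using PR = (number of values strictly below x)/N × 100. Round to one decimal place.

20.0

N = 5.
Strictly below 4: 1. Equal to 4: 2.
PR = 1/5 × 100 = 20.0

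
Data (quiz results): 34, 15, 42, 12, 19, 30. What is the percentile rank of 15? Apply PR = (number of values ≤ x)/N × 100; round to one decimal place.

33.3

N = 6.
Strictly below 15: 1. Equal to 15: 1.
PR = 2/6 × 100 = 33.3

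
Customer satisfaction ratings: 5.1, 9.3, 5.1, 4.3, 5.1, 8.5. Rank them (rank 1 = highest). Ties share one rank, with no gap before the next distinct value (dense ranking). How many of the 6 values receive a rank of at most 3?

Sorted (descending): 9.3, 8.5, 5.1, 5.1, 5.1, 4.3
The 3 values of 5.1 share dense rank 3.
Remaining distinct values take the next consecutive integers.
Ranks ≤ 3: {1, 2, 3, 3, 3} → 5 values.

5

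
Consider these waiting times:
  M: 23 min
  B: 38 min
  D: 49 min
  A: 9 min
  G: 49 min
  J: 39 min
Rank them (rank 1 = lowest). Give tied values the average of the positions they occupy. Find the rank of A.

1

Sorted (ascending): 9, 23, 38, 39, 49, 49
The 2 values of 49 occupy positions 5–6 → average rank (5+6)/2 = 5.5.
A has value 9 min → rank 1.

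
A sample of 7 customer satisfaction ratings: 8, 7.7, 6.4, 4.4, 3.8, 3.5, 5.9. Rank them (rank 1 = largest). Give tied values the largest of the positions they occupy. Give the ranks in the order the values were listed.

1, 2, 3, 5, 6, 7, 4

Sorted (descending): 8, 7.7, 6.4, 5.9, 4.4, 3.8, 3.5
No ties — each value takes its position as its rank.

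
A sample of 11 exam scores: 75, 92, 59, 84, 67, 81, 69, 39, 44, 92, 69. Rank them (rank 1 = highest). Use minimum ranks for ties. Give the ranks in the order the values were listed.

5, 1, 9, 3, 8, 4, 6, 11, 10, 1, 6

Sorted (descending): 92, 92, 84, 81, 75, 69, 69, 67, 59, 44, 39
The 2 values of 92 occupy positions 1–2 → each gets rank 1.
The 2 values of 69 occupy positions 6–7 → each gets rank 6.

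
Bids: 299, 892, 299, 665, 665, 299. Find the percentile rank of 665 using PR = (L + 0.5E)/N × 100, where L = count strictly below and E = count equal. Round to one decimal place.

66.7

N = 6.
Strictly below 665: 3. Equal to 665: 2.
PR = (3 + 0.5·2)/6 × 100 = 66.7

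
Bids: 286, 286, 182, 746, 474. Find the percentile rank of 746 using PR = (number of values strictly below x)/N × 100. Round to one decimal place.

80.0

N = 5.
Strictly below 746: 4. Equal to 746: 1.
PR = 4/5 × 100 = 80.0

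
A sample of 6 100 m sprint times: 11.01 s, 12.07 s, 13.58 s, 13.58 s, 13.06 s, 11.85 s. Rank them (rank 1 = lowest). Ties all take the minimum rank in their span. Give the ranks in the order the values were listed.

Sorted (ascending): 11.01, 11.85, 12.07, 13.06, 13.58, 13.58
The 2 values of 13.58 occupy positions 5–6 → each gets rank 5.

1, 3, 5, 5, 4, 2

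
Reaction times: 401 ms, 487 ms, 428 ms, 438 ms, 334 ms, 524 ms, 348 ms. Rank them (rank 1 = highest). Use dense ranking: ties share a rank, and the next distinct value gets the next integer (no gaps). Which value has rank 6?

Sorted (descending): 524, 487, 438, 428, 401, 348, 334
No ties — each value takes its position as its rank.
Rank 6 → value 348.

348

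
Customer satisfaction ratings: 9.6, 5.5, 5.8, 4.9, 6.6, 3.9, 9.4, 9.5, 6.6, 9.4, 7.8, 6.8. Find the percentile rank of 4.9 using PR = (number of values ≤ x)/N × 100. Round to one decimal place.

N = 12.
Strictly below 4.9: 1. Equal to 4.9: 1.
PR = 2/12 × 100 = 16.7

16.7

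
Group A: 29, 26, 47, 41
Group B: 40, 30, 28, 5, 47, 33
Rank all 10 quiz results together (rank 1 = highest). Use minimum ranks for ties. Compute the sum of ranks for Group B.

34

Sorted (descending): 47, 47, 41, 40, 33, 30, 29, 28, 26, 5
The 2 values of 47 occupy positions 1–2 → each gets rank 1.
Group B values → pooled ranks: 40→4, 30→6, 28→8, 5→10, 47→1, 33→5
Rank sum = 4 + 6 + 8 + 10 + 1 + 5 = 34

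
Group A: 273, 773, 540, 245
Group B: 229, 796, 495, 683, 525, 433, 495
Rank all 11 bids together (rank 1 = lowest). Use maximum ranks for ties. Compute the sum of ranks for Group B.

44

Sorted (ascending): 229, 245, 273, 433, 495, 495, 525, 540, 683, 773, 796
The 2 values of 495 occupy positions 5–6 → each gets rank 6.
Group B values → pooled ranks: 229→1, 796→11, 495→6, 683→9, 525→7, 433→4, 495→6
Rank sum = 1 + 11 + 6 + 9 + 7 + 4 + 6 = 44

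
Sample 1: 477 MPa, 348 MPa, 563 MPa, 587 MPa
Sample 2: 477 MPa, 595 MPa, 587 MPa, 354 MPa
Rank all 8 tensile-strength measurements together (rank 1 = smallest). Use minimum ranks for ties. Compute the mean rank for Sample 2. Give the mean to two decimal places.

4.75

Sorted (ascending): 348, 354, 477, 477, 563, 587, 587, 595
The 2 values of 477 occupy positions 3–4 → each gets rank 3.
The 2 values of 587 occupy positions 6–7 → each gets rank 6.
Sample 2 values → pooled ranks: 477→3, 595→8, 587→6, 354→2
Mean rank = (3 + 8 + 6 + 2) / 4 = 4.75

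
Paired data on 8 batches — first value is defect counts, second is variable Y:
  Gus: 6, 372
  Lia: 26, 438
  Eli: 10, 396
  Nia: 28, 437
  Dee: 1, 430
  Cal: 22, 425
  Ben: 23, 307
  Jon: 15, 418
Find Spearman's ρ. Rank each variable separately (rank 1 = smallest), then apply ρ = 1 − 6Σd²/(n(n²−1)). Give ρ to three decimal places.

Ranks of variable 1: 2, 7, 3, 8, 1, 5, 6, 4
Ranks of variable 2: 2, 8, 3, 7, 6, 5, 1, 4
d = r₁ − r₂: 0, -1, 0, 1, -5, 0, 5, 0
d²: 0, 1, 0, 1, 25, 0, 25, 0; Σd² = 52
ρ = 1 − 6·52/(8·63) = 1 − 312/504 = 0.381

0.381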